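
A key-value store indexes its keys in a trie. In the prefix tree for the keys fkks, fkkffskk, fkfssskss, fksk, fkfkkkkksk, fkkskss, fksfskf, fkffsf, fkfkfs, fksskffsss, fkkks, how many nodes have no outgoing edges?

10

A leaf is a node with no children — equivalently, the end of a word that is not a proper prefix of any other stored word.
Those words: "fkffsf", "fkfkfs", "fkfkkkkksk", "fkfssskss", "fkkffskk", "fkkks", "fkkskss", "fksfskf", "fksk", "fksskffsss"
Leaf count: 10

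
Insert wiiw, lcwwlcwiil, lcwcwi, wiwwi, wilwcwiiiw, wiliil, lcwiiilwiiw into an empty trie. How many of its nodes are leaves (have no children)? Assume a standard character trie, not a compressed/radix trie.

7

Leaves are exactly the stored words that no other stored word extends.
Those words: "lcwcwi", "lcwiiilwiiw", "lcwwlcwiil", "wiiw", "wiliil", "wilwcwiiiw", "wiwwi"
Leaf count: 7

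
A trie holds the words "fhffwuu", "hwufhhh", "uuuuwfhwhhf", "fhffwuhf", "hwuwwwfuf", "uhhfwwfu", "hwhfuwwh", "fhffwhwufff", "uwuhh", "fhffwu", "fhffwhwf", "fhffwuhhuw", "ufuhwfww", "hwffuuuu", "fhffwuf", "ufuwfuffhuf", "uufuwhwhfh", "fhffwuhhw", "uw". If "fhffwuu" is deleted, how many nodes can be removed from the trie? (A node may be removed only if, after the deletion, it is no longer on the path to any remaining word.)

1

A node on "fhffwuu"'s path can go only if nothing else ends at it or branches off below it.
The suffix "u" (1 node) is used only by "fhffwuu"; the node for "fhffwu" still has the child "h", so pruning stops there.
Nodes removed: 1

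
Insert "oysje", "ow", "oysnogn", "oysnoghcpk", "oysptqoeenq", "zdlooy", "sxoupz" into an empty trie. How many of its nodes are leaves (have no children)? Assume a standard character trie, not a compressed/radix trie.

7

A leaf is a node with no children — equivalently, the end of a word that is not a proper prefix of any other stored word.
Those words: "ow", "oysje", "oysnoghcpk", "oysnogn", "oysptqoeenq", "sxoupz", "zdlooy"
Leaf count: 7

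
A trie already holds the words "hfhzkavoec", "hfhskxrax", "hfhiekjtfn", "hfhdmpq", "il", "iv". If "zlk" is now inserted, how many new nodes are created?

"zlk" shares no prefix with any stored word, so all 3 characters open new nodes.
3 − 0 = 3 new nodes.

3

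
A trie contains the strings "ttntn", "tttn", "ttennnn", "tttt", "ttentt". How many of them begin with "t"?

Filter for entries beginning with "t":
Matches: "ttennnn", "ttentt", "ttntn", "tttn", "tttt"
Count: 5

5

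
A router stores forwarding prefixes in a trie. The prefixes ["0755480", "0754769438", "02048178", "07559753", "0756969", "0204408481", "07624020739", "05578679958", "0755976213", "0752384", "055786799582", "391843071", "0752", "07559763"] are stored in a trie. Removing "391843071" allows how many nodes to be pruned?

9

Walk "391843071" from the leaf back toward the root, removing each node that no remaining word uses.
No other word shares any prefix with "391843071", so all 9 of its nodes go.
Nodes removed: 9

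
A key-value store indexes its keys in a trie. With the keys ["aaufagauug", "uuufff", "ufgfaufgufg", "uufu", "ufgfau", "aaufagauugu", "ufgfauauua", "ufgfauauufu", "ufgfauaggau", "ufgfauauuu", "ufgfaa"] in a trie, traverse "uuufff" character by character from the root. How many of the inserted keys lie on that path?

1

Walk "uuufff" from the root; an end-of-word marker is hit whenever a stored word is a prefix of "uuufff".
Prefixes of the query that are stored words: "uuufff"
Count: 1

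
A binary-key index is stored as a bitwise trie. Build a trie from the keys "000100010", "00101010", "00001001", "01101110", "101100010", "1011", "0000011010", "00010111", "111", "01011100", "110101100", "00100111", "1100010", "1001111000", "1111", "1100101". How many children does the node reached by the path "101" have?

The children of the "101" node are the distinct next characters among strings starting with "101".
Characters that immediately follow "101" among the stored strings: {1}.
That node has 1 child edge.

1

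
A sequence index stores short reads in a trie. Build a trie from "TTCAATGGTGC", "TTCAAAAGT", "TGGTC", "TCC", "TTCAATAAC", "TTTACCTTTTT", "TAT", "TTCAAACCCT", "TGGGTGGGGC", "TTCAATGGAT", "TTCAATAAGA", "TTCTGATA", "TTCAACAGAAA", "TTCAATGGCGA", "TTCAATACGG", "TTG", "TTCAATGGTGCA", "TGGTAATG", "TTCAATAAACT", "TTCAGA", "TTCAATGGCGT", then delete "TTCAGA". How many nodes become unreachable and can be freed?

Walk "TTCAGA" from the leaf back toward the root, removing each node that no remaining word uses.
The suffix "GA" (2 nodes) is used only by "TTCAGA"; the node for "TTCA" still has the child "A", so pruning stops there.
Nodes removed: 2

2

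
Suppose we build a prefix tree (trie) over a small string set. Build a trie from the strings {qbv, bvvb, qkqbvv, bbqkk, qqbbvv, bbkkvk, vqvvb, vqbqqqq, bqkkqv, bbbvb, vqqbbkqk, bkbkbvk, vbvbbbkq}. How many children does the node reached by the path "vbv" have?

The children of the "vbv" node are the distinct next characters among strings starting with "vbv".
Characters that immediately follow "vbv" among the stored strings: {b}.
That node has 1 child edge.

1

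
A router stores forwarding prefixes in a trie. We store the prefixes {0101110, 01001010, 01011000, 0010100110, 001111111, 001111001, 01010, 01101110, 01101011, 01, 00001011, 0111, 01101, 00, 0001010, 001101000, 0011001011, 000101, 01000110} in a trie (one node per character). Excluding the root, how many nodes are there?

68

Trace insertions, counting only characters that open a new branch:
  "0101110" → 7 new (0, 1, 0, 1, 1, 1, 0)
  "01001010" → prefix "010" already present; 5 new (0, 1, 0, 1, 0)
  "01011000" → prefix "01011" already present; 3 new (0, 0, 0)
  "0010100110" → prefix "0" already present; 9 new (0, 1, 0, 1, 0, 0, 1, 1, 0)
  "001111111" → prefix "001" already present; 6 new (1, 1, 1, 1, 1, 1)
  "001111001" → prefix "001111" already present; 3 new (0, 0, 1)
  "01010" → prefix "0101" already present; 1 new (0)
  "01101110" → prefix "01" already present; 6 new (1, 0, 1, 1, 1, 0)
  "01101011" → prefix "01101" already present; 3 new (0, 1, 1)
  "01" → prefix "01" already present; 0 new (none)
  "00001011" → prefix "00" already present; 6 new (0, 0, 1, 0, 1, 1)
  "0111" → prefix "011" already present; 1 new (1)
  "01101" → prefix "01101" already present; 0 new (none)
  "00" → prefix "00" already present; 0 new (none)
  "0001010" → prefix "000" already present; 4 new (1, 0, 1, 0)
  "001101000" → prefix "0011" already present; 5 new (0, 1, 0, 0, 0)
  "0011001011" → prefix "00110" already present; 5 new (0, 1, 0, 1, 1)
  "000101" → prefix "000101" already present; 0 new (none)
  "01000110" → prefix "0100" already present; 4 new (0, 1, 1, 0)
Total nodes = 7 + 5 + 3 + 9 + 6 + 3 + 1 + 6 + 3 + 0 + 6 + 1 + 0 + 0 + 4 + 5 + 5 + 0 + 4 = 68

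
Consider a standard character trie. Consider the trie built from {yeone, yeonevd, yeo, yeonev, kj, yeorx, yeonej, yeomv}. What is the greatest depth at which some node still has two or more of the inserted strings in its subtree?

The deepest shared node is where two words last agree before diverging.
"yeonev" and "yeonevd" agree on "yeonev" (6 characters) before diverging; nothing deeper is shared.
Longest shared-prefix length: 6

6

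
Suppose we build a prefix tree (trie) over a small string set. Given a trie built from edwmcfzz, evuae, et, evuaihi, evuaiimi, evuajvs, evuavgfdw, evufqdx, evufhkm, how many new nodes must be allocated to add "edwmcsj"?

Walking "edwmcsj" from the root, the first 5 characters ("edwmc") follow existing edges; "s" is the first miss.
So 7 − 5 = 2 new nodes.

2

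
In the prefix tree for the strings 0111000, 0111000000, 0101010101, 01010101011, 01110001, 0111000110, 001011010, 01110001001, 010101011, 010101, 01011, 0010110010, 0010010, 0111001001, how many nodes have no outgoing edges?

Leaves are exactly the stored words that no other stored word extends.
Those words: "0010010", "0010110010", "001011010", "01010101011", "010101011", "01011", "0111000000", "01110001001", "0111000110", "0111001001"
Leaf count: 10

10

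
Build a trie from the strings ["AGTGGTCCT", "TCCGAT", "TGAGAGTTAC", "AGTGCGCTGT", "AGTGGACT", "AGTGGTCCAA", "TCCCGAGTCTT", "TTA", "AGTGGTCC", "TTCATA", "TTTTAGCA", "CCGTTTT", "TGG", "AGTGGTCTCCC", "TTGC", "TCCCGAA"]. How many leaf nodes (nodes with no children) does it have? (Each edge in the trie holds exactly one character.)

15

Leaves are exactly the stored words that no other stored word extends.
Those words: "AGTGCGCTGT", "AGTGGACT", "AGTGGTCCAA", "AGTGGTCCT", "AGTGGTCTCCC", "CCGTTTT", "TCCCGAA", "TCCCGAGTCTT", "TCCGAT", "TGAGAGTTAC", "TGG", "TTA", "TTCATA", "TTGC", "TTTTAGCA"
Leaf count: 15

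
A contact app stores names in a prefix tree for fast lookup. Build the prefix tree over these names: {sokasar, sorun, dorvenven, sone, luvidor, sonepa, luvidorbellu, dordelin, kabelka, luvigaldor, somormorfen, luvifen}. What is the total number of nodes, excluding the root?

65

For each word, the new-node count is its length minus the longest prefix already in the trie:
  "sokasar" → 7 new (s, o, k, a, s, a, r)
  "sorun" → prefix "so" already present; 3 new (r, u, n)
  "dorvenven" → 9 new (d, o, r, v, e, n, v, e, n)
  "sone" → prefix "so" already present; 2 new (n, e)
  "luvidor" → 7 new (l, u, v, i, d, o, r)
  "sonepa" → prefix "sone" already present; 2 new (p, a)
  "luvidorbellu" → prefix "luvidor" already present; 5 new (b, e, l, l, u)
  "dordelin" → prefix "dor" already present; 5 new (d, e, l, i, n)
  "kabelka" → 7 new (k, a, b, e, l, k, a)
  "luvigaldor" → prefix "luvi" already present; 6 new (g, a, l, d, o, r)
  "somormorfen" → prefix "so" already present; 9 new (m, o, r, m, o, r, f, e, n)
  "luvifen" → prefix "luvi" already present; 3 new (f, e, n)
Total nodes = 7 + 3 + 9 + 2 + 7 + 2 + 5 + 5 + 7 + 6 + 9 + 3 = 65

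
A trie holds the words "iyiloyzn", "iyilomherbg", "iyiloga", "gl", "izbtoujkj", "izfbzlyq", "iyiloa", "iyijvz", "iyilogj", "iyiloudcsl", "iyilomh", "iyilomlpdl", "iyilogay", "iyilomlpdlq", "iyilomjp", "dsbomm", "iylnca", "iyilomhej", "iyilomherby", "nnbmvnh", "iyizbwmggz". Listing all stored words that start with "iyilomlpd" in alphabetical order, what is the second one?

iyilomlpdlq

Words with prefix "iyilomlpd", in lexicographic order: "iyilomlpdl", "iyilomlpdlq"
The 2nd is iyilomlpdlq.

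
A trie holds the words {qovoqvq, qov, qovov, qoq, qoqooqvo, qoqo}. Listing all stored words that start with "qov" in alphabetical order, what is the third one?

Filter for "qov…" and sort: "qov", "qovoqvq", "qovov"
The 3rd is qovov.

qovov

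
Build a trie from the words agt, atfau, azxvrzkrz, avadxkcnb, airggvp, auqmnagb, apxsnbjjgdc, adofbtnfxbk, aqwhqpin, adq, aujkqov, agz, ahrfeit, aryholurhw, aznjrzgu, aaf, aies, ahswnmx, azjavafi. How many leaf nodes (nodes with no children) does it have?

19

A leaf is a node with no children — equivalently, the end of a word that is not a proper prefix of any other stored word.
Those words: "aaf", "adofbtnfxbk", "adq", "agt", "agz", "ahrfeit", "ahswnmx", "aies", "airggvp", "apxsnbjjgdc", "aqwhqpin", "aryholurhw", "atfau", "aujkqov", "auqmnagb", "avadxkcnb", "azjavafi", "aznjrzgu", "azxvrzkrz"
Leaf count: 19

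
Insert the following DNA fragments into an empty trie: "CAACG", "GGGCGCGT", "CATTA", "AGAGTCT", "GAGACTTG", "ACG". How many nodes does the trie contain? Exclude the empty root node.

32

Trie structure (* marks end of a word):
(root)
├─ A
│  ├─ C
│  │  └─ G *
│  └─ G
│     └─ A
│        └─ G
│           └─ T
│              └─ C
│                 └─ T *
├─ C
│  └─ A
│     ├─ A
│     │  └─ C
│     │     └─ G *
│     └─ T
│        └─ T
│           └─ A *
└─ G
   ├─ A
   │  └─ G
   │     └─ A
   │        └─ C
   │           └─ T
   │              └─ T
   │                 └─ G *
   └─ G
      └─ G
         └─ C
            └─ G
               └─ C
                  └─ G
                     └─ T *
Counting every labelled node above: 32.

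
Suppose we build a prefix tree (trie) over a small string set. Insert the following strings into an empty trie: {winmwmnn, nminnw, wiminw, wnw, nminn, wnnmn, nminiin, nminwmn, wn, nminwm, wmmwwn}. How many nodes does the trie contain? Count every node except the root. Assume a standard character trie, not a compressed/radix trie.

Count nodes per top-level branch (shared prefixes stored once):
  'n'-branch (nminiin, nminn, nminnw, nminwm, nminwmn): 12 nodes
  'w'-branch (wiminw, winmwmnn, wmmwwn, wn, wnnmn, wnw): 22 nodes
Sum: 34

34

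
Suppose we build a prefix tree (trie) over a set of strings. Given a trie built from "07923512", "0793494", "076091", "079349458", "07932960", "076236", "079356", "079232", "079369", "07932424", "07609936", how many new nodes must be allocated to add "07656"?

Walking "07656" from the root, the first 3 characters ("076") follow existing edges; "5" is the first miss.
Each of the 2 remaining characters creates one node.

2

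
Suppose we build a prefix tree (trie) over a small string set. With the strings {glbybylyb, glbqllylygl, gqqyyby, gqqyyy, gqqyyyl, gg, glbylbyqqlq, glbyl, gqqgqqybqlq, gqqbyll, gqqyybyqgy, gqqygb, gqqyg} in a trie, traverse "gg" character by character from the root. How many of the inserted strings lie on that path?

1

Walk "gg" from the root; an end-of-word marker is hit whenever a stored word is a prefix of "gg".
Prefixes of the query that are stored words: "gg"
Count: 1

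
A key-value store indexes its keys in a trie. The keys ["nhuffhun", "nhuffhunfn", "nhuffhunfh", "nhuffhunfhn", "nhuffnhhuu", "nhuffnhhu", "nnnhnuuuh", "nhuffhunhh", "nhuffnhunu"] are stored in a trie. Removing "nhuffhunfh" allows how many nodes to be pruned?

0

After clearing the end-marker at "nhuffhunfh", prune upward until reaching a node still needed by another word.
Every node on "nhuffhunfh" is still needed (e.g. by "nhuffhunfhn"), so nothing is freed.
Nodes removed: 0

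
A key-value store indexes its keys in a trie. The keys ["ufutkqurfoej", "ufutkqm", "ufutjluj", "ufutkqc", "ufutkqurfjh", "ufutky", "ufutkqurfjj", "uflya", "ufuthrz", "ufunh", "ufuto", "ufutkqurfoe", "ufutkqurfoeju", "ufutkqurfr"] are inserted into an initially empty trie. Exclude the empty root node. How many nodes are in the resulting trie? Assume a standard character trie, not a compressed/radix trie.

For each word, the new-node count is its length minus the longest prefix already in the trie:
  "ufutkqurfoej" → 12 new (u, f, u, t, k, q, u, r, f, o, e, j)
  "ufutkqm" → prefix "ufutkq" already present; 1 new (m)
  "ufutjluj" → prefix "ufut" already present; 4 new (j, l, u, j)
  "ufutkqc" → prefix "ufutkq" already present; 1 new (c)
  "ufutkqurfjh" → prefix "ufutkqurf" already present; 2 new (j, h)
  "ufutky" → prefix "ufutk" already present; 1 new (y)
  "ufutkqurfjj" → prefix "ufutkqurfj" already present; 1 new (j)
  "uflya" → prefix "uf" already present; 3 new (l, y, a)
  "ufuthrz" → prefix "ufut" already present; 3 new (h, r, z)
  "ufunh" → prefix "ufu" already present; 2 new (n, h)
  "ufuto" → prefix "ufut" already present; 1 new (o)
  "ufutkqurfoe" → prefix "ufutkqurfoe" already present; 0 new (none)
  "ufutkqurfoeju" → prefix "ufutkqurfoej" already present; 1 new (u)
  "ufutkqurfr" → prefix "ufutkqurf" already present; 1 new (r)
Total nodes = 12 + 1 + 4 + 1 + 2 + 1 + 1 + 3 + 3 + 2 + 1 + 0 + 1 + 1 = 33

33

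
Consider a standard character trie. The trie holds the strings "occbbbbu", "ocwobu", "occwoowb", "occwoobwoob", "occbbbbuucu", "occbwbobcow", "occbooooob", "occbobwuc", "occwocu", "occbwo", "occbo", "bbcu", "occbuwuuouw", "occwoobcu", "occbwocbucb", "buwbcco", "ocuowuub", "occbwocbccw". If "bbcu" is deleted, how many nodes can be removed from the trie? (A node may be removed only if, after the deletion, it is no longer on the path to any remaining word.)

3

After clearing the end-marker at "bbcu", prune upward until reaching a node still needed by another word.
The suffix "bcu" (3 nodes) is used only by "bbcu"; the node for "b" still has the child "u", so pruning stops there.
Nodes removed: 3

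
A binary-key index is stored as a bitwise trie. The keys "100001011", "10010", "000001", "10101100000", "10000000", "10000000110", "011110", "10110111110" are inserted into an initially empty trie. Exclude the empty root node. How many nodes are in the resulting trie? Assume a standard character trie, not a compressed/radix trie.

Insert word by word; a character creates a node only if that edge doesn't already exist:
  "100001011" → 9 new (1, 0, 0, 0, 0, 1, 0, 1, 1)
  "10010" → prefix "100" already present; 2 new (1, 0)
  "000001" → 6 new (0, 0, 0, 0, 0, 1)
  "10101100000" → prefix "10" already present; 9 new (1, 0, 1, 1, 0, 0, 0, 0, 0)
  "10000000" → prefix "10000" already present; 3 new (0, 0, 0)
  "10000000110" → prefix "10000000" already present; 3 new (1, 1, 0)
  "011110" → prefix "0" already present; 5 new (1, 1, 1, 1, 0)
  "10110111110" → prefix "101" already present; 8 new (1, 0, 1, 1, 1, 1, 1, 0)
Total nodes = 9 + 2 + 6 + 9 + 3 + 3 + 5 + 8 = 45

45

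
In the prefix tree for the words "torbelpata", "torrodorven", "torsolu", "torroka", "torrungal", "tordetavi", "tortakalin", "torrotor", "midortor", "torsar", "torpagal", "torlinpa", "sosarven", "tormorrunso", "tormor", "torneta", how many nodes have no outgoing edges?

Leaves are exactly the stored words that no other stored word extends.
Those words: "midortor", "sosarven", "torbelpata", "tordetavi", "torlinpa", "tormorrunso", "torneta", "torpagal", "torrodorven", "torroka", "torrotor", "torrungal", "torsar", "torsolu", "tortakalin"
Leaf count: 15

15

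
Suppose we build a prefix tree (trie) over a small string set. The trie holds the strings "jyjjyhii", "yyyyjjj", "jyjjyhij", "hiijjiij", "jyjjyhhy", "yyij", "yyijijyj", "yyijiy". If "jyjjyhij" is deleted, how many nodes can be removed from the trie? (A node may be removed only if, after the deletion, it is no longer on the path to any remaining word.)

After clearing the end-marker at "jyjjyhij", prune upward until reaching a node still needed by another word.
The suffix "j" (1 node) is used only by "jyjjyhij"; the node for "jyjjyhi" still has the child "i", so pruning stops there.
Nodes removed: 1

1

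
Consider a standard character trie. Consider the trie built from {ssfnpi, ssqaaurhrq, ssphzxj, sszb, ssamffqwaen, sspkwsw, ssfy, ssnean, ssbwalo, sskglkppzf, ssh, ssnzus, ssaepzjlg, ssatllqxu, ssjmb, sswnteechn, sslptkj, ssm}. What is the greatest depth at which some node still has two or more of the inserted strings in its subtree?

3

Look for the deepest trie node that still has at least two words in its subtree.
e.g. "ssaepzjlg" and "ssamffqwaen" share the prefix "ssa" of length 3; no pair shares a longer one.
Longest shared-prefix length: 3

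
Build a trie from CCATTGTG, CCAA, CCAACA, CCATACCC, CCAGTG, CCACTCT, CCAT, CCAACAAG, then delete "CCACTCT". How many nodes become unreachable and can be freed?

4

Walk "CCACTCT" from the leaf back toward the root, removing each node that no remaining word uses.
The suffix "CTCT" (4 nodes) is used only by "CCACTCT"; the node for "CCA" still has the child "T", so pruning stops there.
Nodes removed: 4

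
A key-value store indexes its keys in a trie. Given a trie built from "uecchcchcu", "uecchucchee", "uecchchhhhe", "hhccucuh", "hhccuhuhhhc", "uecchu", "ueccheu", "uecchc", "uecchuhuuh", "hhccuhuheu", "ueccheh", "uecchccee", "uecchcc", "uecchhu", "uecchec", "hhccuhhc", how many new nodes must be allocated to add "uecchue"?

1

Walking "uecchue" from the root, the first 6 characters ("uecchu") follow existing edges; "e" is the first miss.
Each of the 1 remaining characters creates one node.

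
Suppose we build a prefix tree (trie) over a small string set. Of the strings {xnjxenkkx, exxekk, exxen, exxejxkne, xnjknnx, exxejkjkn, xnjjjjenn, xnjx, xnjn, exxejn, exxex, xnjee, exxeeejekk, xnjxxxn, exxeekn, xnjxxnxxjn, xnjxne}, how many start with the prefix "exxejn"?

Walk to "exxejn"; the words in its subtree are exactly those with that prefix.
Matches: "exxejn"
Count: 1

1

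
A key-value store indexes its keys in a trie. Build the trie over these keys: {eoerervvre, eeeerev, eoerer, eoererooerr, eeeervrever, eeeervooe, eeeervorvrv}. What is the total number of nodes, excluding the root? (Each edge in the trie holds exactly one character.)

34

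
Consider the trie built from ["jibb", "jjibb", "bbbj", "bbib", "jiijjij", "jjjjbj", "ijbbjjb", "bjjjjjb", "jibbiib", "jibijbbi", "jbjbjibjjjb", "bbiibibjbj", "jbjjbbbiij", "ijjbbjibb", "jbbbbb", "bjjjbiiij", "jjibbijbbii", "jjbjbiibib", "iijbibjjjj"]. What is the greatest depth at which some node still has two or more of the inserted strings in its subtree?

Look for the deepest trie node that still has at least two words in its subtree.
"jjibb" and "jjibbijbbii" agree on "jjibb" (5 characters) before diverging; nothing deeper is shared.
Longest shared-prefix length: 5

5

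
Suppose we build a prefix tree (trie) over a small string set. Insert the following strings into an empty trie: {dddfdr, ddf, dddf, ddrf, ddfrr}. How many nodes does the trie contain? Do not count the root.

For each word, the new-node count is its length minus the longest prefix already in the trie:
  "dddfdr" → 6 new (d, d, d, f, d, r)
  "ddf" → prefix "dd" already present; 1 new (f)
  "dddf" → prefix "dddf" already present; 0 new (none)
  "ddrf" → prefix "dd" already present; 2 new (r, f)
  "ddfrr" → prefix "ddf" already present; 2 new (r, r)
Total nodes = 6 + 1 + 0 + 2 + 2 = 11

11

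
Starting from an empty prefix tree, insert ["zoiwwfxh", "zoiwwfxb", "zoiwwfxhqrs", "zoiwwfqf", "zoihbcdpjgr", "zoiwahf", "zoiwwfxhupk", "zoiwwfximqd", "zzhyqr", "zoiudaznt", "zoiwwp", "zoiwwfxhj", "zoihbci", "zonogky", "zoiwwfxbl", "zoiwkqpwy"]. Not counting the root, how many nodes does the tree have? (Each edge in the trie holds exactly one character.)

57

Count nodes per top-level branch (shared prefixes stored once):
  'z'-branch (zoihbcdpjgr, zoihbci, zoiudaznt, zoiwahf, zoiwkqpwy, zoiwwfqf, zoiwwfxb, zoiwwfxbl, zoiwwfxh, zoiwwfxhj, zoiwwfxhqrs, zoiwwfxhupk, zoiwwfximqd, zoiwwp, zonogky, zzhyqr): 57 nodes
Sum: 57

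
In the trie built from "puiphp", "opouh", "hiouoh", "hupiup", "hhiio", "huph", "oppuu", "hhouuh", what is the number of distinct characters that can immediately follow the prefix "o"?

1

Follow the path "o" to its node, then look at its outgoing edges.
Distinct next characters after "o": p.
That node has 1 child edge.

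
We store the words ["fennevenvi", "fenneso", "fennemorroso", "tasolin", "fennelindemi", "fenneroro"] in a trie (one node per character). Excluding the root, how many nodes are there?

Count nodes per top-level branch (shared prefixes stored once):
  'f'-branch (fennelindemi, fennemorroso, fenneroro, fenneso, fennevenvi): 30 nodes
  't'-branch (tasolin): 7 nodes
Sum: 37

37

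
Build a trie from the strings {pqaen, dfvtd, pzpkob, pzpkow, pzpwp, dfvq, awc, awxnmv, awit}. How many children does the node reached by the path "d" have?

1

Walk "d" from the root, arriving at one node.
Characters that immediately follow "d" among the stored strings: {f}.
That node has 1 child edge.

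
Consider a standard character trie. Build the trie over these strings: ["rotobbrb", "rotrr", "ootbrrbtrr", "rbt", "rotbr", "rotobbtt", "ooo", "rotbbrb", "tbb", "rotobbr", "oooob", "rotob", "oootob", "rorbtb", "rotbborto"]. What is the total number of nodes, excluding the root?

46

Trace insertions, counting only characters that open a new branch:
  "rotobbrb" → 8 new (r, o, t, o, b, b, r, b)
  "rotrr" → prefix "rot" already present; 2 new (r, r)
  "ootbrrbtrr" → 10 new (o, o, t, b, r, r, b, t, r, r)
  "rbt" → prefix "r" already present; 2 new (b, t)
  "rotbr" → prefix "rot" already present; 2 new (b, r)
  "rotobbtt" → prefix "rotobb" already present; 2 new (t, t)
  "ooo" → prefix "oo" already present; 1 new (o)
  "rotbbrb" → prefix "rotb" already present; 3 new (b, r, b)
  "tbb" → 3 new (t, b, b)
  "rotobbr" → prefix "rotobbr" already present; 0 new (none)
  "oooob" → prefix "ooo" already present; 2 new (o, b)
  "rotob" → prefix "rotob" already present; 0 new (none)
  "oootob" → prefix "ooo" already present; 3 new (t, o, b)
  "rorbtb" → prefix "ro" already present; 4 new (r, b, t, b)
  "rotbborto" → prefix "rotbb" already present; 4 new (o, r, t, o)
Total nodes = 8 + 2 + 10 + 2 + 2 + 2 + 1 + 3 + 3 + 0 + 2 + 0 + 3 + 4 + 4 = 46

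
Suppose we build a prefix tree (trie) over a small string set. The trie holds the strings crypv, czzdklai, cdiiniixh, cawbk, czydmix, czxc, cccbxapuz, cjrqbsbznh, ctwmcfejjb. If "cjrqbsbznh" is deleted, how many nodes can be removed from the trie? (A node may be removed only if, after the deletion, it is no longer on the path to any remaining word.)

After clearing the end-marker at "cjrqbsbznh", prune upward until reaching a node still needed by another word.
The suffix "jrqbsbznh" (9 nodes) is used only by "cjrqbsbznh"; the node for "c" still has the child "r", so pruning stops there.
Nodes removed: 9

9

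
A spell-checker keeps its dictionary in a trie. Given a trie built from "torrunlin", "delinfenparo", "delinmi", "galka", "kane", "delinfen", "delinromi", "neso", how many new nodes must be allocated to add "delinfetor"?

3

The longest prefix of "delinfetor" already in the trie is "delinfe" (length 7).
New nodes needed: |"delinfetor"| − 7 = 10 − 7 = 3.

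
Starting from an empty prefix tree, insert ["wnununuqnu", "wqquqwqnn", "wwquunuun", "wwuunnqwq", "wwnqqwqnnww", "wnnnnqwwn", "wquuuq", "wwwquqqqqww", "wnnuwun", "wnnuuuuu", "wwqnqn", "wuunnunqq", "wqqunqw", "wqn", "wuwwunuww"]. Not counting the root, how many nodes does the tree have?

92

Trace insertions, counting only characters that open a new branch:
  "wnununuqnu" → 10 new (w, n, u, n, u, n, u, q, n, u)
  "wqquqwqnn" → prefix "w" already present; 8 new (q, q, u, q, w, q, n, n)
  "wwquunuun" → prefix "w" already present; 8 new (w, q, u, u, n, u, u, n)
  "wwuunnqwq" → prefix "ww" already present; 7 new (u, u, n, n, q, w, q)
  "wwnqqwqnnww" → prefix "ww" already present; 9 new (n, q, q, w, q, n, n, w, w)
  "wnnnnqwwn" → prefix "wn" already present; 7 new (n, n, n, q, w, w, n)
  "wquuuq" → prefix "wq" already present; 4 new (u, u, u, q)
  "wwwquqqqqww" → prefix "ww" already present; 9 new (w, q, u, q, q, q, q, w, w)
  "wnnuwun" → prefix "wnn" already present; 4 new (u, w, u, n)
  "wnnuuuuu" → prefix "wnnu" already present; 4 new (u, u, u, u)
  "wwqnqn" → prefix "wwq" already present; 3 new (n, q, n)
  "wuunnunqq" → prefix "w" already present; 8 new (u, u, n, n, u, n, q, q)
  "wqqunqw" → prefix "wqqu" already present; 3 new (n, q, w)
  "wqn" → prefix "wq" already present; 1 new (n)
  "wuwwunuww" → prefix "wu" already present; 7 new (w, w, u, n, u, w, w)
Total nodes = 10 + 8 + 8 + 7 + 9 + 7 + 4 + 9 + 4 + 4 + 3 + 8 + 3 + 1 + 7 = 92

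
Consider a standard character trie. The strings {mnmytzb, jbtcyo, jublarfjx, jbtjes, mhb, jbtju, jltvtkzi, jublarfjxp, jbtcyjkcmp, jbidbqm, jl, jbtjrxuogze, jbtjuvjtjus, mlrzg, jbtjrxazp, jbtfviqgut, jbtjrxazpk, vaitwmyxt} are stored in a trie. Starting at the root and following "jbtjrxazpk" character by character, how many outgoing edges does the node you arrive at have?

Follow the path "jbtjrxazpk" to its node, then look at its outgoing edges.
No stored string extends past "jbtjrxazpk".
That node has 0 child edges.

0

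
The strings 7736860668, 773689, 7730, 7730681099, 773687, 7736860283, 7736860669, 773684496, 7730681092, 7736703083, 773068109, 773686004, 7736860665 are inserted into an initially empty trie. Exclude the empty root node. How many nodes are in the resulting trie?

37

For each word, the new-node count is its length minus the longest prefix already in the trie:
  "7736860668" → 10 new (7, 7, 3, 6, 8, 6, 0, 6, 6, 8)
  "773689" → prefix "77368" already present; 1 new (9)
  "7730" → prefix "773" already present; 1 new (0)
  "7730681099" → prefix "7730" already present; 6 new (6, 8, 1, 0, 9, 9)
  "773687" → prefix "77368" already present; 1 new (7)
  "7736860283" → prefix "7736860" already present; 3 new (2, 8, 3)
  "7736860669" → prefix "773686066" already present; 1 new (9)
  "773684496" → prefix "77368" already present; 4 new (4, 4, 9, 6)
  "7730681092" → prefix "773068109" already present; 1 new (2)
  "7736703083" → prefix "7736" already present; 6 new (7, 0, 3, 0, 8, 3)
  "773068109" → prefix "773068109" already present; 0 new (none)
  "773686004" → prefix "7736860" already present; 2 new (0, 4)
  "7736860665" → prefix "773686066" already present; 1 new (5)
Total nodes = 10 + 1 + 1 + 6 + 1 + 3 + 1 + 4 + 1 + 6 + 0 + 2 + 1 = 37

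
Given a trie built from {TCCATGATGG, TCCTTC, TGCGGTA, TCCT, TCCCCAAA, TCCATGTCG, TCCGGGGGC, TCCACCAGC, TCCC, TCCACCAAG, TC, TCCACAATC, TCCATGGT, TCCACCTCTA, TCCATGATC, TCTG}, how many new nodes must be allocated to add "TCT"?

"TCT" is already a full path in the trie; only an end-marker is added.
No new nodes are needed: 0.

0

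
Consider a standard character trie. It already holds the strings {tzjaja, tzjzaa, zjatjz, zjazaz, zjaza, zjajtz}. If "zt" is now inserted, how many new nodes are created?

1

"z" is already a path in the trie; the remaining "t" must be added.
New nodes needed: |"zt"| − 1 = 2 − 1 = 1.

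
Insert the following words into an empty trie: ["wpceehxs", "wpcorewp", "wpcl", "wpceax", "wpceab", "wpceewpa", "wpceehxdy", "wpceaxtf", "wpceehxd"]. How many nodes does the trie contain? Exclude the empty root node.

24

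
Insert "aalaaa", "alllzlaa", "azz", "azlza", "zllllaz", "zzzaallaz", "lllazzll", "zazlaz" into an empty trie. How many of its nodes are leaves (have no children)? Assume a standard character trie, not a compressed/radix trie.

8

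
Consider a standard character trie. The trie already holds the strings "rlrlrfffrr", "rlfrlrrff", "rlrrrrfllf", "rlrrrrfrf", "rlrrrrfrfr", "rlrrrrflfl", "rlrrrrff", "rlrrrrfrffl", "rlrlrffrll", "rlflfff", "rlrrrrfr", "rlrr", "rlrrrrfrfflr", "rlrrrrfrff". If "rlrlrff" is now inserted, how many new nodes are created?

0

"rlrlrff" is already a full path in the trie; only an end-marker is added.
No new nodes are needed: 0.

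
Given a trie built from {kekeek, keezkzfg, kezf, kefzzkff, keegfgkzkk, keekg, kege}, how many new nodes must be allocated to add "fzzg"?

4

"fzzg" shares no prefix with any stored word, so all 4 characters open new nodes.
4 − 0 = 4 new nodes.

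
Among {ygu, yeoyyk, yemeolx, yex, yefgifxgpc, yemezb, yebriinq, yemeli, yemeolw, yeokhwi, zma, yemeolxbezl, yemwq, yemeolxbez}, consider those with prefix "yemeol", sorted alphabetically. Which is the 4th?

yemeolxbezl

Words with prefix "yemeol", in lexicographic order: "yemeolw", "yemeolx", "yemeolxbez", "yemeolxbezl"
The 4th is yemeolxbezl.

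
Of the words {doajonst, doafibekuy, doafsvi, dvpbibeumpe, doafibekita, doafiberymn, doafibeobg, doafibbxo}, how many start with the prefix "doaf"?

6

Filter for entries beginning with "doaf":
Words under "doaf": doafibbxo, doafibekita, doafibekuy, doafibeobg, doafiberymn, doafsvi
Count: 6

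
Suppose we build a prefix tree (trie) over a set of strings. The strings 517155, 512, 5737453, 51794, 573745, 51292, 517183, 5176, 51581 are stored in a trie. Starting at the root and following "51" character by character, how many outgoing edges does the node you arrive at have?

3

Walk "51" from the root, arriving at one node.
Distinct next characters after "51": 2, 5, 7.
That node has 3 child edges.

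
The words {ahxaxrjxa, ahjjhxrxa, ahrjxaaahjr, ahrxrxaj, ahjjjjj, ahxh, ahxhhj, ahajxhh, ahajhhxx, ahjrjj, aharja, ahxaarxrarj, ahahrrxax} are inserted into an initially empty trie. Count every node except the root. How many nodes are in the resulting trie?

64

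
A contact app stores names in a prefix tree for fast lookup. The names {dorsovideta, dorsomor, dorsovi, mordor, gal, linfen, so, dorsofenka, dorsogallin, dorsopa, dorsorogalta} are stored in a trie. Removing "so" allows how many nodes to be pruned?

2

After clearing the end-marker at "so", prune upward until reaching a node still needed by another word.
No other word shares any prefix with "so", so all 2 of its nodes go.
Nodes removed: 2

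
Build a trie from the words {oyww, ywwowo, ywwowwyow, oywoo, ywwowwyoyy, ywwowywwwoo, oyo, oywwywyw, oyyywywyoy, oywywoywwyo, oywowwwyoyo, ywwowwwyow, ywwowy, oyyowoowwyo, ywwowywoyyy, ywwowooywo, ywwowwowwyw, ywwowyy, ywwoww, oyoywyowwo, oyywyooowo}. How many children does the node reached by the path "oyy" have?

3

Walk "oyy" from the root, arriving at one node.
Characters that immediately follow "oyy" among the stored strings: {o, w, y}.
That node has 3 child edges.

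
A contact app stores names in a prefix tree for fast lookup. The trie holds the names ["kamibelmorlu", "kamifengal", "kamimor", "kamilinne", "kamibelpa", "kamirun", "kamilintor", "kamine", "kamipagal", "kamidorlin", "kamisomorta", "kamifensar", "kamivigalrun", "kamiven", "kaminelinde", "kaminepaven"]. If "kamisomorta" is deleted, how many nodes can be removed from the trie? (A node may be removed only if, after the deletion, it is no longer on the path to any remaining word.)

7

A node on "kamisomorta"'s path can go only if nothing else ends at it or branches off below it.
The suffix "somorta" (7 nodes) is used only by "kamisomorta"; the node for "kami" still has the child "b", so pruning stops there.
Nodes removed: 7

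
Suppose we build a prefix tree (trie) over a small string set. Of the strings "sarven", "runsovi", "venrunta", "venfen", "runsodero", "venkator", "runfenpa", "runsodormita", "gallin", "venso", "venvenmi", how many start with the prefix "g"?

Walk to "g"; the words in its subtree are exactly those with that prefix.
Words under "g": gallin
Count: 1

1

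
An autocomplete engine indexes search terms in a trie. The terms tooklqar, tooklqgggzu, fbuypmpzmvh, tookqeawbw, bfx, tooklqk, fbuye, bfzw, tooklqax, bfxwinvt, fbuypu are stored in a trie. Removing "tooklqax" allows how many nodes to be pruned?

1

A node on "tooklqax"'s path can go only if nothing else ends at it or branches off below it.
The suffix "x" (1 node) is used only by "tooklqax"; the node for "tooklqa" still has the child "r", so pruning stops there.
Nodes removed: 1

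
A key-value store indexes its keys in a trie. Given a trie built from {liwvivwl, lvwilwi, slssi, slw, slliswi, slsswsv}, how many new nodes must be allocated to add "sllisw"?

0

Every character of "sllisw" already lies on an existing path (it is a prefix of some stored word).
No new nodes are needed: 0.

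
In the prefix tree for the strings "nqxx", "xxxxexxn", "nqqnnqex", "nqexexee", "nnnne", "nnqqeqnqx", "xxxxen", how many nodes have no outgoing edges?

7

A leaf is a node with no children — equivalently, the end of a word that is not a proper prefix of any other stored word.
Those words: "nnnne", "nnqqeqnqx", "nqexexee", "nqqnnqex", "nqxx", "xxxxen", "xxxxexxn"
Leaf count: 7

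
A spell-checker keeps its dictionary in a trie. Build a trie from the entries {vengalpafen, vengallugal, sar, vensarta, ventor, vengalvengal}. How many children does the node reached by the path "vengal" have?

3

Walk "vengal" from the root, arriving at one node.
Characters that immediately follow "vengal" among the stored strings: {l, p, v}.
That node has 3 child edges.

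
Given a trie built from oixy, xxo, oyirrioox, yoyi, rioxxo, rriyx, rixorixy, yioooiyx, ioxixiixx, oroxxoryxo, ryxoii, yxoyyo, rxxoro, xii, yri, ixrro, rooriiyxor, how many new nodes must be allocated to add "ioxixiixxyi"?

The longest prefix of "ioxixiixxyi" already in the trie is "ioxixiixx" (length 9).
New nodes needed: |"ioxixiixxyi"| − 9 = 11 − 9 = 2.

2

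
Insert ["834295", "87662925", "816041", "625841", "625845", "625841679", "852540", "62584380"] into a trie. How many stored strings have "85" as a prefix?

1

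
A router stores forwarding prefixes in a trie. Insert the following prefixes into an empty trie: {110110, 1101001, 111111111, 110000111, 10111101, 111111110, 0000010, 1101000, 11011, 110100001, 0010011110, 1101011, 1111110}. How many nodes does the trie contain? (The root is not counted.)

51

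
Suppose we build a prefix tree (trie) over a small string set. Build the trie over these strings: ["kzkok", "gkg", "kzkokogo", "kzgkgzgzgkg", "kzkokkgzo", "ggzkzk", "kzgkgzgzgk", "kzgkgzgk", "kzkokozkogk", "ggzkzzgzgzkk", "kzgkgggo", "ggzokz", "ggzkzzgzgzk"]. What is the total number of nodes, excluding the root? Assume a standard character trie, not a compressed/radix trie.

Insert word by word; a character creates a node only if that edge doesn't already exist:
  "kzkok" → 5 new (k, z, k, o, k)
  "gkg" → 3 new (g, k, g)
  "kzkokogo" → prefix "kzkok" already present; 3 new (o, g, o)
  "kzgkgzgzgkg" → prefix "kz" already present; 9 new (g, k, g, z, g, z, g, k, g)
  "kzkokkgzo" → prefix "kzkok" already present; 4 new (k, g, z, o)
  "ggzkzk" → prefix "g" already present; 5 new (g, z, k, z, k)
  "kzgkgzgzgk" → prefix "kzgkgzgzgk" already present; 0 new (none)
  "kzgkgzgk" → prefix "kzgkgzg" already present; 1 new (k)
  "kzkokozkogk" → prefix "kzkoko" already present; 5 new (z, k, o, g, k)
  "ggzkzzgzgzkk" → prefix "ggzkz" already present; 7 new (z, g, z, g, z, k, k)
  "kzgkgggo" → prefix "kzgkg" already present; 3 new (g, g, o)
  "ggzokz" → prefix "ggz" already present; 3 new (o, k, z)
  "ggzkzzgzgzk" → prefix "ggzkzzgzgzk" already present; 0 new (none)
Total nodes = 5 + 3 + 3 + 9 + 4 + 5 + 0 + 1 + 5 + 7 + 3 + 3 + 0 = 48

48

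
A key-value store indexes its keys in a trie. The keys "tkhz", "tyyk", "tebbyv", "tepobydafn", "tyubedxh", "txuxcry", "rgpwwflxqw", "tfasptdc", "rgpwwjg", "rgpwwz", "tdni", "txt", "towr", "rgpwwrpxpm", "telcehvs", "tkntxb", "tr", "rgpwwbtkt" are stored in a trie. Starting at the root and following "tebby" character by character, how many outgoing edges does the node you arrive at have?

1

Walk "tebby" from the root, arriving at one node.
Characters that immediately follow "tebby" among the stored strings: {v}.
That node has 1 child edge.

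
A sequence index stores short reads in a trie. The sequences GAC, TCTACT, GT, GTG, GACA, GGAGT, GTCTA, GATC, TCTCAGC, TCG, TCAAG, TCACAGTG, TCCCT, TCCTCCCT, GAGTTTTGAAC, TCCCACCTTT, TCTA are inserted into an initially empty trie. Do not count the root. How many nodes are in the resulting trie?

Count nodes per top-level branch (shared prefixes stored once):
  'G'-branch (GAC, GACA, GAGTTTTGAAC, GATC, GGAGT, GT, GTCTA, GTG): 24 nodes
  'T'-branch (TCAAG, TCACAGTG, TCCCACCTTT, TCCCT, TCCTCCCT, TCG, TCTA, TCTACT, TCTCAGC): 33 nodes
Sum: 57

57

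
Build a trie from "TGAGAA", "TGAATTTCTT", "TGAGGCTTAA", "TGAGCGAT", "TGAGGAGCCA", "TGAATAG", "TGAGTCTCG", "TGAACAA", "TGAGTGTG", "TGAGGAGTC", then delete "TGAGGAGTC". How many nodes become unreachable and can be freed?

A node on "TGAGGAGTC"'s path can go only if nothing else ends at it or branches off below it.
The suffix "TC" (2 nodes) is used only by "TGAGGAGTC"; the node for "TGAGGAG" still has the child "C", so pruning stops there.
Nodes removed: 2

2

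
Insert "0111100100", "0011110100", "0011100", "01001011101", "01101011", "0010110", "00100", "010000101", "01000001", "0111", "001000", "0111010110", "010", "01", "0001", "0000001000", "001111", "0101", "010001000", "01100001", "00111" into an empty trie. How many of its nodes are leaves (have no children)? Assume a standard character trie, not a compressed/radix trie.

A leaf is a node with no children — equivalently, the end of a word that is not a proper prefix of any other stored word.
Those words: "0000001000", "0001", "001000", "0010110", "0011100", "0011110100", "01000001", "010000101", "010001000", "01001011101", "0101", "01100001", "01101011", "0111010110", "0111100100"
Leaf count: 15

15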